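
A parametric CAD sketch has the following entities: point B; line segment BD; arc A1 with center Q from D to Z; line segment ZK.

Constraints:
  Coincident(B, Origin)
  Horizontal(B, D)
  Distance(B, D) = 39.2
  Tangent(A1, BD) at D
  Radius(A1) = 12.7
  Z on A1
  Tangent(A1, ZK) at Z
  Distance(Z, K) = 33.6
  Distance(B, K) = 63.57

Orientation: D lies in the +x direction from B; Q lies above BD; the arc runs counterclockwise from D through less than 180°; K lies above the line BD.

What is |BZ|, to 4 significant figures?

53.91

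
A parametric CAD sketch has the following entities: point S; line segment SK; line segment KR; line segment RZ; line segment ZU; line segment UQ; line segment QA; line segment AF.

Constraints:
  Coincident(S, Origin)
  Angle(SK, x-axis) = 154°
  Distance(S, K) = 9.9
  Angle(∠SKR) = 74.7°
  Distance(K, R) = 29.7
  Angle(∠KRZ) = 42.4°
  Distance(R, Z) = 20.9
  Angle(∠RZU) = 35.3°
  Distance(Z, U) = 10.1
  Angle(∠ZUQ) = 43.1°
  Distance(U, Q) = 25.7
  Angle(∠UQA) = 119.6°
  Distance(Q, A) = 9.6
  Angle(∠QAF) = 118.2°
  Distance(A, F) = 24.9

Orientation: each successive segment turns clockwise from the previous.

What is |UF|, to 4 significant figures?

34.06

∠UQA = 119.6° gives QA at -70.90° from the x-axis; with |QA| = 9.6, A = (33.52, 0.1307). ∠QAF = 118.2° gives AF at -132.7° from the x-axis; with |AF| = 24.9, F = (16.64, -18.17). Then |UF| = |F − U| = 34.06.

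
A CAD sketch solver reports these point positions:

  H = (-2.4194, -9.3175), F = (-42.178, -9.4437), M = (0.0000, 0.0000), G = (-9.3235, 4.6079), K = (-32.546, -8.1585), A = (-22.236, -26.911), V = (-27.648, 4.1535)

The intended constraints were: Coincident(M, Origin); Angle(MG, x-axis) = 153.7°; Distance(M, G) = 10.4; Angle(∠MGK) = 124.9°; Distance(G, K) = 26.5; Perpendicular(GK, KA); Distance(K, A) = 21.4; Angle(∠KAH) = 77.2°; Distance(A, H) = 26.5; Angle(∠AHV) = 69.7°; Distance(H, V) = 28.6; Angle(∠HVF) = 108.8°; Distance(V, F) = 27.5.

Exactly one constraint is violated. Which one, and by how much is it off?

Distance(V, F) = 27.5 — off by 7.60.

M = (0.00, 0.00) ✓; MG at 153.7° ✓; |MG| = 10.40 ✓; ∠MGK = 124.9° ✓; |GK| = 26.50 ✓; ∠(GK, KA) = 90.00° ✓; |KA| = 21.40 ✓; ∠KAH = 77.20° ✓; |AH| = 26.50 ✓; ∠AHV = 69.70° ✓; |HV| = 28.60 ✓; ∠HVF = 108.8° ✓; |VF| = 19.90 ✗.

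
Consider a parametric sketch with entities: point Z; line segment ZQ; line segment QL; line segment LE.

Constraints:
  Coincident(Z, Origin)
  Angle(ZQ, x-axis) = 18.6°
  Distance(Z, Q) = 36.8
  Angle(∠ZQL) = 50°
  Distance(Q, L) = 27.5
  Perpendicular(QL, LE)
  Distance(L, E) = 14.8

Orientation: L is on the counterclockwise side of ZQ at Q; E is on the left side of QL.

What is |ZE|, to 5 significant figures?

13.932

Z is at the origin; ZQ runs at 18.6° with length 36.8, so Q = 36.8·(cos 18.6°, sin 18.6°) = (34.878, 11.738). ∠ZQL = 50.0°, so QL runs at 18.6° + (180° − 50.0°) = 148.60° from the x-axis; with |QL| = 27.5, L = Q + 27.5·(cos 148.60°, sin 148.60°) = (11.405, 26.065). QL is perpendicular to LE; with |LE| = 14.8 on the left of QL, E = L + 14.8·(-0.52101, -0.85355) = (3.6943, 13.433). Then |ZE| = |E − Z| = 13.932.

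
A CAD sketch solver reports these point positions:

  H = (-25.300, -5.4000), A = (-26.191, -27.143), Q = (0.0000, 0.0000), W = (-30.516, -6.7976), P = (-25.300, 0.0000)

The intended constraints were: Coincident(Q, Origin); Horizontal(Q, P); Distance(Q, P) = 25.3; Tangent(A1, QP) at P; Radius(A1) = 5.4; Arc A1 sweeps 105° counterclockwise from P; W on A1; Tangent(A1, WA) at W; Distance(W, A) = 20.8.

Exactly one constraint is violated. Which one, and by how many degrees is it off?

Tangent(A1, WA) at W — off by 3.00°.

Q = (0.00, 0.00) ✓; Q.y = 0.00, P.y = 0.00 ✓; |QP| = 25.30 ✓; ∠(HP, PQ) = 90.00° ✓; |HP| = 5.400 ✓; bearing(H→W) − bearing(H→P) = 105.0° ✓; |HW| = 5.400 ✓; ∠(HW, WA) = 93.00° ✗; |WA| = 20.80 ✓.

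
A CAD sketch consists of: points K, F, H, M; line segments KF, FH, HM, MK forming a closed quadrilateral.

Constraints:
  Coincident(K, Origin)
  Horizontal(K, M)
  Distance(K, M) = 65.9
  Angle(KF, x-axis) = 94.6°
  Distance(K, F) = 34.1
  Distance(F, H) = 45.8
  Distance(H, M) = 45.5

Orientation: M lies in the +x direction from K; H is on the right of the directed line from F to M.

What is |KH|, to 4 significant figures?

21.40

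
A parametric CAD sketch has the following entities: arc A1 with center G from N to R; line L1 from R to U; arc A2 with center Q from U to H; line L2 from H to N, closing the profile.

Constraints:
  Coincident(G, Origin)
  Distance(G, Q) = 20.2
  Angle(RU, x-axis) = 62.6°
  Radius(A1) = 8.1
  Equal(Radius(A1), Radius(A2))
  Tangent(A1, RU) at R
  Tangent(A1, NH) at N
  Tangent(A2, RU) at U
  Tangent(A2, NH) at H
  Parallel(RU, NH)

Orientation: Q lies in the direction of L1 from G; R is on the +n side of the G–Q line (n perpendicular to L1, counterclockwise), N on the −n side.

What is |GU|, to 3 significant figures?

21.8

The slot axis is L1's direction at 62.6°, so u = (cos 62.6°, sin 62.6°) = (0.460, 0.888) and n = (−sin 62.6°, cos 62.6°) = (-0.888, 0.460). G is at the origin and Q lies 20.2 along u from G, so Q = 20.2·u = (9.30, 17.9). Tangency of A1 to both parallel lines with radius 8.1 puts R and N at G ± 8.1·n: R = (-7.19, 3.73), N = (7.19, -3.73). Equal radii place U and H the same way about Q: U = Q + 8.1·n = (2.10, 21.7), H = Q − 8.1·n = (16.5, 14.2). Then |GU| = |U − G| = 21.8.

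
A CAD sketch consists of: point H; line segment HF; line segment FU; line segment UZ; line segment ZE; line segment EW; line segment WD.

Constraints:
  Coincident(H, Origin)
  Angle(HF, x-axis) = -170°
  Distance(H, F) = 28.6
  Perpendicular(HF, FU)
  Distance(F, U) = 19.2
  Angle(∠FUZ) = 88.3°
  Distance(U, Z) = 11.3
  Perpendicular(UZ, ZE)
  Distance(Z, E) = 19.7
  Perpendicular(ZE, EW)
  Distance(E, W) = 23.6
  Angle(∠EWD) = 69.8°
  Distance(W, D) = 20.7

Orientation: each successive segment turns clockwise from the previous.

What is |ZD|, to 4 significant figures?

16.45

H is at the origin; HF runs at -170.0° with length 28.6, so F = (-28.17, -4.966). HF is perpendicular to FU, so FU runs at 100.0°; with |FU| = 19.2, U = (-31.50, 13.94). ∠FUZ = 88.3° gives UZ at 8.300° from the x-axis; with |UZ| = 11.3, Z = (-20.32, 15.57). UZ is perpendicular to ZE, so ZE runs at -81.70°; with |ZE| = 19.7, E = (-17.47, -3.920). ZE ⟂ EW, so EW runs at -171.7°; with |EW| = 23.6, W = (-40.83, -7.327). ∠EWD = 69.8° gives WD at 78.10° from the x-axis; with |WD| = 20.7, D = (-36.56, 12.93). Then |ZD| = |D − Z| = 16.45.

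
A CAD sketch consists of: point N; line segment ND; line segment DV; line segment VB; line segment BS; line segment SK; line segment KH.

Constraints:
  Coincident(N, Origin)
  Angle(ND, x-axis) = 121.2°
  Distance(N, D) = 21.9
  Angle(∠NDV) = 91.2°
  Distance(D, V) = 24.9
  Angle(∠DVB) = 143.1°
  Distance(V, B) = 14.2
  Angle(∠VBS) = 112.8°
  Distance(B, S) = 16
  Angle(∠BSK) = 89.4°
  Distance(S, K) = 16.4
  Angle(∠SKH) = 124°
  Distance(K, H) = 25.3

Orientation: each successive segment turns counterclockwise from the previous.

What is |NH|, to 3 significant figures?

27.3

∠BSK = 89.4° gives SK at 44.7° from the x-axis; with |SK| = 16.4, K = (-15.7, -6.73). ∠SKH = 124.0° gives KH at 101° from the x-axis; with |KH| = 25.3, H = (-20.4, 18.1). Then |NH| = |H − N| = 27.3.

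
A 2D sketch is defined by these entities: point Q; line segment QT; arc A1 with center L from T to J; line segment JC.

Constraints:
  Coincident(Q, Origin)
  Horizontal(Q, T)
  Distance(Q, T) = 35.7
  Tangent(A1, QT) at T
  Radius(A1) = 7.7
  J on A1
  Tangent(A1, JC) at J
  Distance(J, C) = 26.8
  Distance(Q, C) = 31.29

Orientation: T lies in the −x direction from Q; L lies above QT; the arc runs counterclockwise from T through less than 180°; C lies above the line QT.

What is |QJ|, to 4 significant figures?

29.28

Q is at the origin; Q and T share the same y with |QT| = 35.7 and T on the −x side, so T = (-35.70, 0.000). Tangency of A1 to QT means the radius LT is perpendicular to QT, so L = T + (0, 7.7) = (-35.70, 7.700). Since LJ ⟂ JC (tangency), |LC| = √(7.7² + 26.8²) = 27.88 regardless of where J sits on A1. So C lies on both circle(Q, 31.29) and circle(L, 27.88); the above-QT intersection is C = (-15.66, 27.09). J is the foot of the tangent from C: J = (-29.03, 3.860).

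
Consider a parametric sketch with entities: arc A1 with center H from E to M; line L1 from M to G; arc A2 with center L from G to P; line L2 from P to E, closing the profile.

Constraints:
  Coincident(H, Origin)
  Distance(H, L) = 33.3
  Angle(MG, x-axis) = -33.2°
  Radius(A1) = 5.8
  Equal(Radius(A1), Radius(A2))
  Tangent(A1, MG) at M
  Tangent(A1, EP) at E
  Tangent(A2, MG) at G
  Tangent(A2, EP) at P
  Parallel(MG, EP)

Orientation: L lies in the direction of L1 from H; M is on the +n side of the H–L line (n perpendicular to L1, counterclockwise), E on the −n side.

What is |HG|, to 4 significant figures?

33.80

The slot axis is L1's direction at -33.2°, so u = (cos -33.2°, sin -33.2°) = (0.8368, -0.5476) and n = (−sin -33.2°, cos -33.2°) = (0.5476, 0.8368). H is at the origin and L lies 33.3 along u from H, so L = 33.3·u = (27.86, -18.23). Tangency of A1 to both parallel lines with radius 5.8 puts M and E at H ± 5.8·n: M = (3.176, 4.853), E = (-3.176, -4.853). Equal radii place G and P the same way about L: G = L + 5.8·n = (31.04, -13.38), P = L − 5.8·n = (24.69, -23.09). Then |HG| = |G − H| = 33.80.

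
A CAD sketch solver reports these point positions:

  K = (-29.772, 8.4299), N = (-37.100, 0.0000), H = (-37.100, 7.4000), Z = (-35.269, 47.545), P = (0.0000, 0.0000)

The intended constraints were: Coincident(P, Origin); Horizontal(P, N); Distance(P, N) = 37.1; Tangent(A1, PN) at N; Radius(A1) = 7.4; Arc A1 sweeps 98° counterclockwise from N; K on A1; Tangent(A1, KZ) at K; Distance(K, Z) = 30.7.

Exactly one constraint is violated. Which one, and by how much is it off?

Distance(K, Z) = 30.7 — off by 8.80.

P = (0.00, 0.00) ✓; P.y = 0.00, N.y = 0.00 ✓; |PN| = 37.10 ✓; ∠(HN, NP) = 90.00° ✓; |HN| = 7.400 ✓; bearing(H→K) − bearing(H→N) = 98.00° ✓; |HK| = 7.400 ✓; ∠(HK, KZ) = 90.00° ✓; |KZ| = 39.50 ✗.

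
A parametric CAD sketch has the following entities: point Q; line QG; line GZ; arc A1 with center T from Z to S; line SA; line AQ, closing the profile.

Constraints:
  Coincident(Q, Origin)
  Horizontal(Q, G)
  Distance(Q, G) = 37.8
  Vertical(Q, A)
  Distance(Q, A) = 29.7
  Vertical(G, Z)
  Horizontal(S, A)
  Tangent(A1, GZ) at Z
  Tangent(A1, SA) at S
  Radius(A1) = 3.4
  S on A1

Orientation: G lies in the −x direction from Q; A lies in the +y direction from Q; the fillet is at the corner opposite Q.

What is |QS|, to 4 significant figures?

45.45

The virtual corner opposite Q is at (-37.80, 29.70). Since A1 is tangent to GZ there, TZ ⟂ GZ and since A1 is tangent to SA there, TS ⟂ SA, with radius 3.4, so the center T sits 3.4 in from both sides at T = (-34.40, 26.30). That places the tangent points at Z = (-37.80, 26.30) on GZ and S = (-34.40, 29.70) on SA. Then |QS| = |S − Q| = 45.45.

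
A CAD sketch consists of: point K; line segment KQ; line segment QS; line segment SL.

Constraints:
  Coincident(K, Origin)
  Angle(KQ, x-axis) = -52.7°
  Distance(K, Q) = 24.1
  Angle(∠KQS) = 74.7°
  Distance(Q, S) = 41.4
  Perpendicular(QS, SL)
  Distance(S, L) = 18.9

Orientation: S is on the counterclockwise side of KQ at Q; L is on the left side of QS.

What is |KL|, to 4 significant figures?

35.31

K is at the origin; KQ runs at -52.7° with length 24.1, so Q = 24.1·(cos -52.7°, sin -52.7°) = (14.60, -19.17). ∠KQS = 74.7°, so QS runs at -52.7° + (180° − 74.7°) = 52.60° from the x-axis; with |QS| = 41.4, S = Q + 41.4·(cos 52.60°, sin 52.60°) = (39.75, 13.72). The perpendicularity gives SL at right angles to QS; with |SL| = 18.9 on the left of QS, L = S + 18.9·(-0.7944, 0.6074) = (24.74, 25.20). Then |KL| = |L − K| = 35.31.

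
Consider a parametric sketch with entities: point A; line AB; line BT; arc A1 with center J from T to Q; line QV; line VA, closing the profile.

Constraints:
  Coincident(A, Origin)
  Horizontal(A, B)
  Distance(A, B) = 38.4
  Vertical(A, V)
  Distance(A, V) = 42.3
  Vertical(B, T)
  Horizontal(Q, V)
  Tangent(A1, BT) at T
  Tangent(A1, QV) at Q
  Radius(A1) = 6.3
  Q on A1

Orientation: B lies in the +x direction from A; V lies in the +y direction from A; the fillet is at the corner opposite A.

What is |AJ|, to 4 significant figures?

48.23

A and V share the same x with |AV| = 42.3 and V on the +y side, so V = (0.000, 42.30). The virtual corner opposite A is at (38.40, 42.30). A1 meets BT tangentially, so JT is at right angles to BT and tangency of A1 to QV means the radius JQ is perpendicular to QV, with radius 6.3, so the center J sits 6.3 in from both sides at J = (32.10, 36.00). Then |AJ| = |J − A| = 48.23.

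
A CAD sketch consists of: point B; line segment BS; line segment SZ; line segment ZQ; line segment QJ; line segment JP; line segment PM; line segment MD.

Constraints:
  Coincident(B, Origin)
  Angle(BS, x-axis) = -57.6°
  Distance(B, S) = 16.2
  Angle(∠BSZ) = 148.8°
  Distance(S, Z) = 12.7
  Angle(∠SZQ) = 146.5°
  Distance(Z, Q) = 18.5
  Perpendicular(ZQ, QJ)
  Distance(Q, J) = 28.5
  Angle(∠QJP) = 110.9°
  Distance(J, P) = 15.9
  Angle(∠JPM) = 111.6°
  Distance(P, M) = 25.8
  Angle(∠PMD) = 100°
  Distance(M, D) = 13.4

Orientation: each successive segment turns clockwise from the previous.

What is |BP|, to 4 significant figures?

24.58

ZQ is perpendicular to QJ, so QJ runs at 147.7°; with |QJ| = 28.5, J = (-25.03, -26.78). ∠QJP = 110.9° gives JP at 78.60° from the x-axis; with |JP| = 15.9, P = (-21.89, -11.20). Then |BP| = |P − B| = 24.58.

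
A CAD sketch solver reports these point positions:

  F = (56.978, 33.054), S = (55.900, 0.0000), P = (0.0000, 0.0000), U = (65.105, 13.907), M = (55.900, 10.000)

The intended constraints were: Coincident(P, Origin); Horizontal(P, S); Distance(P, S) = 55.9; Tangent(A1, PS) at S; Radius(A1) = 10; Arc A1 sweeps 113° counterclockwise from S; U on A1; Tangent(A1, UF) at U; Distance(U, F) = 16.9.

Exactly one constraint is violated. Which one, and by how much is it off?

Distance(U, F) = 16.9 — off by 3.90.

P = (0.00, 0.00) ✓; P.y = 0.00, S.y = 0.00 ✓; |PS| = 55.90 ✓; ∠(MS, SP) = 90.00° ✓; |MS| = 10.00 ✓; bearing(M→U) − bearing(M→S) = 113.0° ✓; |MU| = 10.00 ✓; ∠(MU, UF) = 90.00° ✓; |UF| = 20.80 ✗.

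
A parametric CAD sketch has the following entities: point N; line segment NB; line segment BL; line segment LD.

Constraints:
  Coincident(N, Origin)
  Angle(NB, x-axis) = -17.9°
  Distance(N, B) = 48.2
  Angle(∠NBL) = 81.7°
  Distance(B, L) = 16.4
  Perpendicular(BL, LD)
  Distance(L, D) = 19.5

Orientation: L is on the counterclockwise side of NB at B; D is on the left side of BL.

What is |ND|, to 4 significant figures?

29.73

N is at the origin; NB runs at -17.9° with length 48.2, so B = 48.2·(cos -17.9°, sin -17.9°) = (45.87, -14.81). ∠NBL = 81.7°, so BL runs at -17.9° + (180° − 81.7°) = 80.40° from the x-axis; with |BL| = 16.4, L = B + 16.4·(cos 80.40°, sin 80.40°) = (48.60, 1.356). BL is perpendicular to LD; with |LD| = 19.5 on the left of BL, D = L + 19.5·(-0.9860, 0.1668) = (29.37, 4.608). Then |ND| = |D − N| = 29.73.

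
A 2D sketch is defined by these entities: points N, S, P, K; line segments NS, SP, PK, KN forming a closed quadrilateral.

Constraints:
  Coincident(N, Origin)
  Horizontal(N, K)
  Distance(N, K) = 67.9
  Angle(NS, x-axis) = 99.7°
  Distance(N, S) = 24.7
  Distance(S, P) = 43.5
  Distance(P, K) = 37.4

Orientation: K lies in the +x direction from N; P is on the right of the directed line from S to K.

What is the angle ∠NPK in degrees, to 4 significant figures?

173.6°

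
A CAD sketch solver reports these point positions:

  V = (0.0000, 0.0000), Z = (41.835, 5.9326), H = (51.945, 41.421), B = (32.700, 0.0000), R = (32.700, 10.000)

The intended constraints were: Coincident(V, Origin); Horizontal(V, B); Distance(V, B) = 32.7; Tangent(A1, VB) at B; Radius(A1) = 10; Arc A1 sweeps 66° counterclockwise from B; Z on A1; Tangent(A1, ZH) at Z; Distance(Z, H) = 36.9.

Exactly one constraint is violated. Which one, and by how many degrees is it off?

Tangent(A1, ZH) at Z — off by 8.10°.

V = (0.00, 0.00) ✓; V.y = 0.00, B.y = 0.00 ✓; |VB| = 32.70 ✓; ∠(RB, BV) = 90.00° ✓; |RB| = 10.00 ✓; bearing(R→Z) − bearing(R→B) = 66.00° ✓; |RZ| = 10.00 ✓; ∠(RZ, ZH) = 81.90° ✗; |ZH| = 36.90 ✓.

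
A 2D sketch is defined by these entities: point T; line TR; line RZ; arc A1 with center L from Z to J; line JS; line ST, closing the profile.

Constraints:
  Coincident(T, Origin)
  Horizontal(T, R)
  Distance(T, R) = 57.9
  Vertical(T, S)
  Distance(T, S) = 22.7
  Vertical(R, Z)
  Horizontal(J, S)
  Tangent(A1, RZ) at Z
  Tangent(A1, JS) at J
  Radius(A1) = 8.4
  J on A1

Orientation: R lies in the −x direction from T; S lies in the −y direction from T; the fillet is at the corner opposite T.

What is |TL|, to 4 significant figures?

51.52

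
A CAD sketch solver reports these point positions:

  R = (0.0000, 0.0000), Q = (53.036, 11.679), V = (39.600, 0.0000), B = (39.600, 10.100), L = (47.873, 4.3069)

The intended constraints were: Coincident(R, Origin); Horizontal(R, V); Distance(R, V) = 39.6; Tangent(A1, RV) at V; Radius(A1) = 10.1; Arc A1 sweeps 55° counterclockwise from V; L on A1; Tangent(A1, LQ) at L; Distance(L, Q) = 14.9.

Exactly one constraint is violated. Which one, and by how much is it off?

Distance(L, Q) = 14.9 — off by 5.90.

R = (0.00, 0.00) ✓; R.y = 0.00, V.y = 0.00 ✓; |RV| = 39.60 ✓; ∠(BV, VR) = 90.00° ✓; |BV| = 10.10 ✓; bearing(B→L) − bearing(B→V) = 55.00° ✓; |BL| = 10.10 ✓; ∠(BL, LQ) = 90.00° ✓; |LQ| = 9.000 ✗.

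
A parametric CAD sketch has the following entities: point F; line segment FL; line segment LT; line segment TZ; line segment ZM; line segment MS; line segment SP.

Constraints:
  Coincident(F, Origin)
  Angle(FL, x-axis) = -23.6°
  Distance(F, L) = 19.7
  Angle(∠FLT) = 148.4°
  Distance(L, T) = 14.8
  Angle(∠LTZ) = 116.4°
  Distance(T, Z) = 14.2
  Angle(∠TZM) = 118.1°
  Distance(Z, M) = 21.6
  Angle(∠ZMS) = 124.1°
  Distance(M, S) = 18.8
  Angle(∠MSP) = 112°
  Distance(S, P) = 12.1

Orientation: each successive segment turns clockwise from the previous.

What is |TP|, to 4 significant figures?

34.65

F is at the origin; FL runs at -23.6° with length 19.7, so L = (18.05, -7.887). ∠FLT = 148.4° gives LT at -55.20° from the x-axis; with |LT| = 14.8, T = (26.50, -20.04). ∠LTZ = 116.4° gives TZ at -118.8° from the x-axis; with |TZ| = 14.2, Z = (19.66, -32.48). ∠TZM = 118.1° gives ZM at 179.3° from the x-axis; with |ZM| = 21.6, M = (-1.940, -32.22). ∠ZMS = 124.1° gives MS at 123.4° from the x-axis; with |MS| = 18.8, S = (-12.29, -16.52). ∠MSP = 112.0° gives SP at 55.40° from the x-axis; with |SP| = 12.1, P = (-5.419, -6.564). Then |TP| = |P − T| = 34.65.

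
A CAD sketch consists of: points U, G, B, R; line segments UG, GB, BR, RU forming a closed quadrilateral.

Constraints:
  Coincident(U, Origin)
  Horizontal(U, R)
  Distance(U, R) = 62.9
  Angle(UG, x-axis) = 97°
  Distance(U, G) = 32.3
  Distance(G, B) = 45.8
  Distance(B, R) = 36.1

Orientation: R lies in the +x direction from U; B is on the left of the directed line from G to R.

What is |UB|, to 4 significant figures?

51.02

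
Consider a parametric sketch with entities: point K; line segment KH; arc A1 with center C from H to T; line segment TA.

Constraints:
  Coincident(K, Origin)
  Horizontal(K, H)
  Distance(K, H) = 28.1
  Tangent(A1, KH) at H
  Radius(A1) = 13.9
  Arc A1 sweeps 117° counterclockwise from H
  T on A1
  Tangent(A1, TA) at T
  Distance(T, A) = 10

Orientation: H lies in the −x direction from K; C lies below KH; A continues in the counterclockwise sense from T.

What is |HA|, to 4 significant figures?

30.16

K is at the origin; KH is horizontal with |KH| = 28.1 and H on the −x side, so H = (-28.10, 0.000). Tangency of A1 to KH means the radius CH is perpendicular to KH, so C = H + (0, -13.9) = (-28.10, -13.90). On A1, H sits at bearing 90° from C; a 117° counterclockwise sweep puts T at bearing 207°, so T = C + 13.9·(cos 207°, sin 207°) = (-40.48, -20.21). The tangent condition forces CT to be normal to TA, so TA runs along (−sin 207°, cos 207°); with |TA| = 10.0, A = (-35.95, -29.12). Then |HA| = |A − H| = 30.16.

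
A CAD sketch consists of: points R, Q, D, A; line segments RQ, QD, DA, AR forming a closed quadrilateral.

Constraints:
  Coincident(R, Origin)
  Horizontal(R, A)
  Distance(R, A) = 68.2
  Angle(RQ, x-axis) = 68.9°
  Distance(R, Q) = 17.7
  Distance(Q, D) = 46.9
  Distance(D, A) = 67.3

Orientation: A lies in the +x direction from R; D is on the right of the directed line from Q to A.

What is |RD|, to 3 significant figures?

31.4

Checks: |RA| = 68.20 ✓; |RQ| = 17.70 ✓; |QD| = 46.90 ✓; |DA| = 67.30 ✓.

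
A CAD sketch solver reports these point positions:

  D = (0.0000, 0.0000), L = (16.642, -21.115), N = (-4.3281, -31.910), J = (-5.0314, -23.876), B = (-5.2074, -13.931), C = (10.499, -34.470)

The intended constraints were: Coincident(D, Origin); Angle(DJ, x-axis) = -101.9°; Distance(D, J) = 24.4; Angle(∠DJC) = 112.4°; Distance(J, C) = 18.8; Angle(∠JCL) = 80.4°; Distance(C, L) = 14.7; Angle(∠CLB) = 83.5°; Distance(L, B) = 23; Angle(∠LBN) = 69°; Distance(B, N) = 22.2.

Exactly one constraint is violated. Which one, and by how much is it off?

Distance(B, N) = 22.2 — off by 4.20.

D = (0.00, 0.00) ✓; DJ at -101.9° ✓; |DJ| = 24.40 ✓; ∠DJC = 112.4° ✓; |JC| = 18.80 ✓; ∠JCL = 80.40° ✓; |CL| = 14.70 ✓; ∠CLB = 83.50° ✓; |LB| = 23.00 ✓; ∠LBN = 69.00° ✓; |BN| = 18.00 ✗.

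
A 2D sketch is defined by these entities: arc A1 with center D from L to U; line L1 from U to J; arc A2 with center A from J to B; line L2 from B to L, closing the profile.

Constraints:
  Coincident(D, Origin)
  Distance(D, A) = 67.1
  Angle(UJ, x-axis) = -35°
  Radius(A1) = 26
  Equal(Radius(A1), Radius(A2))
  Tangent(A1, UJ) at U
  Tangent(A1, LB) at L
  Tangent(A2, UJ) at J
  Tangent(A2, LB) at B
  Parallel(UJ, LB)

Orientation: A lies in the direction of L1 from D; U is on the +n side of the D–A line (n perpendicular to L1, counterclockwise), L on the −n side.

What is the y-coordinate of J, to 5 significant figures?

-17.189

Tangency of A1 to both parallel lines with radius 26.0 puts U and L at D ± 26.0·n: U = (14.913, 21.298), L = (-14.913, -21.298). Equal radii place J and B the same way about A: J = A + 26.0·n = (69.878, -17.189), B = A − 26.0·n = (40.052, -59.785). So J.y = -17.189.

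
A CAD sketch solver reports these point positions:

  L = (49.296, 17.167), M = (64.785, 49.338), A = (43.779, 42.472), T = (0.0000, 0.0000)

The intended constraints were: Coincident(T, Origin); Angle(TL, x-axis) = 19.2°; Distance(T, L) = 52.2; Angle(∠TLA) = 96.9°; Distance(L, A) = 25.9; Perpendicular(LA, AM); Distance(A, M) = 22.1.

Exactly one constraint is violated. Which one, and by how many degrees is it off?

Perpendicular(LA, AM) — off by 5.80°.

T = (0.00, 0.00) ✓; TL at 19.20° ✓; |TL| = 52.20 ✓; ∠TLA = 96.90° ✓; |LA| = 25.90 ✓; ∠(LA, AM) = 84.20° ✗; |AM| = 22.10 ✓.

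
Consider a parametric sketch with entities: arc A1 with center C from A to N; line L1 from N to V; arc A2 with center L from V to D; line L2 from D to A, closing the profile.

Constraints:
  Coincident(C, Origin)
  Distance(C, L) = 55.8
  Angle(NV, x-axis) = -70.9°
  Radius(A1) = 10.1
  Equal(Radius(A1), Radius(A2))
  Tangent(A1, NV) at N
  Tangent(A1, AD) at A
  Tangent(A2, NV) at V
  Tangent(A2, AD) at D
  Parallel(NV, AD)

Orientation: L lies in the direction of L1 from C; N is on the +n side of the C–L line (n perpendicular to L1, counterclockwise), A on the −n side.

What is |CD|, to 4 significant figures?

56.71

The slot axis is L1's direction at -70.9°, so u = (cos -70.9°, sin -70.9°) = (0.3272, -0.9449) and n = (−sin -70.9°, cos -70.9°) = (0.9449, 0.3272). C is at the origin and L lies 55.8 along u from C, so L = 55.8·u = (18.26, -52.73). Tangency of A1 to both parallel lines with radius 10.1 puts N and A at C ± 10.1·n: N = (9.544, 3.305), A = (-9.544, -3.305). Equal radii place V and D the same way about L: V = L + 10.1·n = (27.80, -49.42), D = L − 10.1·n = (8.715, -56.03). Then |CD| = |D − C| = 56.71.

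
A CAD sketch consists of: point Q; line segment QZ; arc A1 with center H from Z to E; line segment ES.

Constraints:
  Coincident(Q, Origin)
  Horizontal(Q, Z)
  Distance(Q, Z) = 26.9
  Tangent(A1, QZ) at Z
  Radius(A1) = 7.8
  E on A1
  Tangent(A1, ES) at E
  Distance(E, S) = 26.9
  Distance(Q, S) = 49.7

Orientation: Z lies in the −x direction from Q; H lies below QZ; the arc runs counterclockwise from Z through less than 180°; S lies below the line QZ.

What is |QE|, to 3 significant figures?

35.5

Checks: |HE| = 7.800 ✓; ∠(HE, ES) = 90.00° ✓; |ES| = 26.90 ✓; |QS| = 49.70 ✓.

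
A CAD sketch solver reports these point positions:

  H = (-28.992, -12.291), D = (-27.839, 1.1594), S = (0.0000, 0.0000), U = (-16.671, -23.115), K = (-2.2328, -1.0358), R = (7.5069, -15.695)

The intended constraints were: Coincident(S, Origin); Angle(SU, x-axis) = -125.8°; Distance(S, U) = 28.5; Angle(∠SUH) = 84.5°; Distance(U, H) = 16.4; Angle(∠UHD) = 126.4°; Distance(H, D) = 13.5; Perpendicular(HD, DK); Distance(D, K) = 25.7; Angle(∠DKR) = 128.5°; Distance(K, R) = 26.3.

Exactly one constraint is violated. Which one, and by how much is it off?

Distance(K, R) = 26.3 — off by 8.70.

S = (0.00, 0.00) ✓; SU at -125.8° ✓; |SU| = 28.50 ✓; ∠SUH = 84.50° ✓; |UH| = 16.40 ✓; ∠UHD = 126.4° ✓; |HD| = 13.50 ✓; ∠(HD, DK) = 90.00° ✓; |DK| = 25.70 ✓; ∠DKR = 128.5° ✓; |KR| = 17.60 ✗.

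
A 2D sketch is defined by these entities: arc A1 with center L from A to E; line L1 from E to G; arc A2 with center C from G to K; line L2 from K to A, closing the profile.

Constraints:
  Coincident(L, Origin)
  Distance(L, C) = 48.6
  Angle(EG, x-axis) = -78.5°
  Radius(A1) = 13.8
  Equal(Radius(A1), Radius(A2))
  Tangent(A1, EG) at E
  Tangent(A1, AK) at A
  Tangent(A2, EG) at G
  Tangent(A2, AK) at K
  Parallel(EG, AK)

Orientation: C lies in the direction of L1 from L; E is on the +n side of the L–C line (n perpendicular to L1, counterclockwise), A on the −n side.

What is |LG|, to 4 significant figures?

50.52

The slot axis is L1's direction at -78.5°, so u = (cos -78.5°, sin -78.5°) = (0.1994, -0.9799) and n = (−sin -78.5°, cos -78.5°) = (0.9799, 0.1994). L is at the origin and C lies 48.6 along u from L, so C = 48.6·u = (9.689, -47.62). Tangency of A1 to both parallel lines with radius 13.8 puts E and A at L ± 13.8·n: E = (13.52, 2.751), A = (-13.52, -2.751). Equal radii place G and K the same way about C: G = C + 13.8·n = (23.21, -44.87), K = C − 13.8·n = (-3.834, -50.38). Then |LG| = |G − L| = 50.52.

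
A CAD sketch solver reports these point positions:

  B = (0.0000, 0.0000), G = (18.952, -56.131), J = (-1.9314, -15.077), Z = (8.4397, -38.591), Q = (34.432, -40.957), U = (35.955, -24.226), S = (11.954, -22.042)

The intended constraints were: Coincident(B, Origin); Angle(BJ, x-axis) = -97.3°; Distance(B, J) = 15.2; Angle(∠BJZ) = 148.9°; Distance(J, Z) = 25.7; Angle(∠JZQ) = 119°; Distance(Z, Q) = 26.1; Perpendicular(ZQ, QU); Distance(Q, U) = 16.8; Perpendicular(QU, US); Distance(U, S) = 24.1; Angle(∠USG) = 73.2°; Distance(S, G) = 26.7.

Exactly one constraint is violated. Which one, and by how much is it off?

Distance(S, G) = 26.7 — off by 8.10.

B = (0.00, 0.00) ✓; BJ at -97.30° ✓; |BJ| = 15.20 ✓; ∠BJZ = 148.9° ✓; |JZ| = 25.70 ✓; ∠JZQ = 119.0° ✓; |ZQ| = 26.10 ✓; ∠(ZQ, QU) = 90.00° ✓; |QU| = 16.80 ✓; ∠(QU, US) = 90.00° ✓; |US| = 24.10 ✓; ∠USG = 73.20° ✓; |SG| = 34.80 ✗.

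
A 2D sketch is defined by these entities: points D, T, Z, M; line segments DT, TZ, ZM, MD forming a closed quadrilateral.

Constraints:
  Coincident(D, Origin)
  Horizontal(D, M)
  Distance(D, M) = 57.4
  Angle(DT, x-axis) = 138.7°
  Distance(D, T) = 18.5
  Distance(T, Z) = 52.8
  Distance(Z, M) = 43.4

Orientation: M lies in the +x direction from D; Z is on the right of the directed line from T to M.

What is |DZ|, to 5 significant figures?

34.407

Checks: |TZ| = 52.80 ✓; |ZM| = 43.40 ✓.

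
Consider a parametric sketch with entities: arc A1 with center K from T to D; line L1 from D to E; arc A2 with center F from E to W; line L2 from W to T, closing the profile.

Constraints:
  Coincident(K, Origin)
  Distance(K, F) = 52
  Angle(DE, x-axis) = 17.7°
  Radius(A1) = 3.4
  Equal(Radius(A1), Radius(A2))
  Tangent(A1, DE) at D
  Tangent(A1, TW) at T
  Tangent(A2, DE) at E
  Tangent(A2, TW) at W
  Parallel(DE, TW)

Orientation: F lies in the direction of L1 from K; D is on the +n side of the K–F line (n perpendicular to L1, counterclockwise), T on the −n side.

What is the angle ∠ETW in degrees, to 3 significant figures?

7.45°

The slot axis is L1's direction at 17.7°, so u = (cos 17.7°, sin 17.7°) = (0.953, 0.304) and n = (−sin 17.7°, cos 17.7°) = (-0.304, 0.953). K is at the origin and F lies 52.0 along u from K, so F = 52.0·u = (49.5, 15.8). Tangency of A1 to both parallel lines with radius 3.4 puts D and T at K ± 3.4·n: D = (-1.03, 3.24), T = (1.03, -3.24). Equal radii place E and W the same way about F: E = F + 3.4·n = (48.5, 19.0), W = F − 3.4·n = (50.6, 12.6). Then cos ∠ETW = TE·TW / (|TE||TW|), giving 7.45°.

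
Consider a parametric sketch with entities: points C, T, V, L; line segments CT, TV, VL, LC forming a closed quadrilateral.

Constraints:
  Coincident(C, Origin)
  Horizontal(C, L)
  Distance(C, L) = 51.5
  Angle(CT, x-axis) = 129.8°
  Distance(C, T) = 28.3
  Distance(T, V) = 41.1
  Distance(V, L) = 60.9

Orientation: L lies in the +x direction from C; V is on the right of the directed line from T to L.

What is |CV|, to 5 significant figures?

18.997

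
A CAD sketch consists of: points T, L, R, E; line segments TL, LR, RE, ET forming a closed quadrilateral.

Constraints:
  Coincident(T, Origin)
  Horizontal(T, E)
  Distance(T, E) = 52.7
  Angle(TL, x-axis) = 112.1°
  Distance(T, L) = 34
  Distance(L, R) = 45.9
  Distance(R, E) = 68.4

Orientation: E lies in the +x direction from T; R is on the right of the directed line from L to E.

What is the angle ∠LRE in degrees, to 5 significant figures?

76.143°

Checks: |LR| = 45.90 ✓; |RE| = 68.40 ✓.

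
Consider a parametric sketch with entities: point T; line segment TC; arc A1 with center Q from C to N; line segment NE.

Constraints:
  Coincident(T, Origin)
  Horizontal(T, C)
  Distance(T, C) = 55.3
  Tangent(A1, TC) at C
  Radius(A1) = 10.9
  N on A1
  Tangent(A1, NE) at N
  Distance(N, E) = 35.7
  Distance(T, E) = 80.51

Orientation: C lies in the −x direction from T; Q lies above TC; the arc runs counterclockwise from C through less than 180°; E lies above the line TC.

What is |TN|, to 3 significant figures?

49.1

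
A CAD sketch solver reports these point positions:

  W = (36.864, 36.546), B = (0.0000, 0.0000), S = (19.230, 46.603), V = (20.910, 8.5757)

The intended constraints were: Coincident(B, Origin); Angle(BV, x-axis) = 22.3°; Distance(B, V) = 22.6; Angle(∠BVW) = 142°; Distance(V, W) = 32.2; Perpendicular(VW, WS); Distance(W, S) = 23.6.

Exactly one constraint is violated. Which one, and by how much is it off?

Distance(W, S) = 23.6 — off by 3.30.

B = (0.00, 0.00) ✓; BV at 22.30° ✓; |BV| = 22.60 ✓; ∠BVW = 142.0° ✓; |VW| = 32.20 ✓; ∠(VW, WS) = 90.00° ✓; |WS| = 20.30 ✗.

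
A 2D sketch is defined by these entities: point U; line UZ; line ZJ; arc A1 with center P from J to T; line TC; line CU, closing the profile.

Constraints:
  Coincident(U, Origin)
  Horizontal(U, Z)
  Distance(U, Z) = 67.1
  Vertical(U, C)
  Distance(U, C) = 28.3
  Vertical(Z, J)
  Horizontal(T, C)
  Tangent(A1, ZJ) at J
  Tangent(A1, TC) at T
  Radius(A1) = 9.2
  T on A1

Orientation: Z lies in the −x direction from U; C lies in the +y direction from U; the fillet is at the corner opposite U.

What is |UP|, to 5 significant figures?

60.969

U is at the origin; U and Z share the same y with |UZ| = 67.1 and Z on the −x side, so Z = (-67.100, 0.0000). U and C share the same x with |UC| = 28.3 and C on the +y side, so C = (0.0000, 28.300). The virtual corner opposite U is at (-67.100, 28.300). Tangency of A1 to ZJ means the radius PJ is perpendicular to ZJ and tangency of A1 to TC means the radius PT is perpendicular to TC, with radius 9.2, so the center P sits 9.2 in from both sides at P = (-57.900, 19.100). Then |UP| = |P − U| = 60.969.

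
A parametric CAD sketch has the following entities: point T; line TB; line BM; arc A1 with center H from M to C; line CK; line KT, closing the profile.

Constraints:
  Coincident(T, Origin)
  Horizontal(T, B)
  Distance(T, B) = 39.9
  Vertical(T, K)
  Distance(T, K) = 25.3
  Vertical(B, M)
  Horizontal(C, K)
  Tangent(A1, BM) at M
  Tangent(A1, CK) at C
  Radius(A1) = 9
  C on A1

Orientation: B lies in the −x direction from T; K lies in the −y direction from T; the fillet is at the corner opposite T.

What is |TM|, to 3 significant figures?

43.1

T is at the origin; T and B share the same y with |TB| = 39.9 and B on the −x side, so B = (-39.9, 0.00). TK is vertical with |TK| = 25.3 and K on the −y side, so K = (0.00, -25.3). The virtual corner opposite T is at (-39.9, -25.3). Since A1 is tangent to BM there, HM ⟂ BM and since A1 is tangent to CK there, HC ⟂ CK, with radius 9.0, so the center H sits 9.0 in from both sides at H = (-30.9, -16.3). That places the tangent points at M = (-39.9, -16.3) on BM and C = (-30.9, -25.3) on CK. Then |TM| = |M − T| = 43.1.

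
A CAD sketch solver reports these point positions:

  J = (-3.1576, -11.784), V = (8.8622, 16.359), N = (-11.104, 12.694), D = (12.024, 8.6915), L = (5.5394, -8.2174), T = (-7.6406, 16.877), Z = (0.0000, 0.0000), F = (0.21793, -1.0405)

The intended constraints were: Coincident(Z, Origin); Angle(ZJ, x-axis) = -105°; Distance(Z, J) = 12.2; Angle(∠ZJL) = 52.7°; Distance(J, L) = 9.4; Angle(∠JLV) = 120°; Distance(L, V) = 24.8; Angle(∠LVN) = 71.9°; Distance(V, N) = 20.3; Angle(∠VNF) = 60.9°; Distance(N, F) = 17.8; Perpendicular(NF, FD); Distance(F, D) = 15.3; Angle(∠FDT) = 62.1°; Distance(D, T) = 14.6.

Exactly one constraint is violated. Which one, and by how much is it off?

Distance(D, T) = 14.6 — off by 6.70.

Z = (0.00, 0.00) ✓; ZJ at -105.0° ✓; |ZJ| = 12.20 ✓; ∠ZJL = 52.70° ✓; |JL| = 9.400 ✓; ∠JLV = 120.0° ✓; |LV| = 24.80 ✓; ∠LVN = 71.90° ✓; |VN| = 20.30 ✓; ∠VNF = 60.90° ✓; |NF| = 17.80 ✓; ∠(NF, FD) = 90.00° ✓; |FD| = 15.30 ✓; ∠FDT = 62.10° ✓; |DT| = 21.30 ✗.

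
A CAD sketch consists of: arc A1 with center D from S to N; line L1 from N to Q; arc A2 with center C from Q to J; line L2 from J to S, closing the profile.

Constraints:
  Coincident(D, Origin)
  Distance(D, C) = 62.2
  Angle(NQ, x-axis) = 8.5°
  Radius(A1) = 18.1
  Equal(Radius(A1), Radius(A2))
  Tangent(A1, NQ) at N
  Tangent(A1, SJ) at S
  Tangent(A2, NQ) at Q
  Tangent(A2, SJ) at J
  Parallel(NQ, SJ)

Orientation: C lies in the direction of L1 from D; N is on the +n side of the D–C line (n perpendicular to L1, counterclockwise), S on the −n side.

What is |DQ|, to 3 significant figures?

64.8

Tangency of A1 to both parallel lines with radius 18.1 puts N and S at D ± 18.1·n: N = (-2.68, 17.9), S = (2.68, -17.9). Equal radii place Q and J the same way about C: Q = C + 18.1·n = (58.8, 27.1), J = C − 18.1·n = (64.2, -8.71). Then |DQ| = |Q − D| = 64.8.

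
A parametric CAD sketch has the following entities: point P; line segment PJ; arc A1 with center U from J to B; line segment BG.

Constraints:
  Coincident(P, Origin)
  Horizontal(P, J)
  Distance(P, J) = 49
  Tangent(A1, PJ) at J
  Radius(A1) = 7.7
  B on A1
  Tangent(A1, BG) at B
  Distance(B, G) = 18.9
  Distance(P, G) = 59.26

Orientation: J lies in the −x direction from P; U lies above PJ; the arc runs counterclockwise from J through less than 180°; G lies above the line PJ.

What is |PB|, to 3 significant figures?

44.0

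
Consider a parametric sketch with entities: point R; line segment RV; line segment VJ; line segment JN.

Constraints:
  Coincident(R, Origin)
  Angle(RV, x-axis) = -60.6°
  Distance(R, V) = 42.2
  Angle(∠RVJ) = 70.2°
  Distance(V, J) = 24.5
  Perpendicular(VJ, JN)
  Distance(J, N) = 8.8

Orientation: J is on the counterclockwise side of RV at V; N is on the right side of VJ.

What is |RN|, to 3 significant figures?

49.6

R is at the origin; RV runs at -60.6° with length 42.2, so V = 42.2·(cos -60.6°, sin -60.6°) = (20.7, -36.8). ∠RVJ = 70.2°, so VJ runs at -60.6° + (180° − 70.2°) = 49.2° from the x-axis; with |VJ| = 24.5, J = V + 24.5·(cos 49.2°, sin 49.2°) = (36.7, -18.2). VJ ⟂ JN; with |JN| = 8.8 on the right of VJ, N = J + 8.8·(0.757, -0.653) = (43.4, -24.0). Then |RN| = |N − R| = 49.6.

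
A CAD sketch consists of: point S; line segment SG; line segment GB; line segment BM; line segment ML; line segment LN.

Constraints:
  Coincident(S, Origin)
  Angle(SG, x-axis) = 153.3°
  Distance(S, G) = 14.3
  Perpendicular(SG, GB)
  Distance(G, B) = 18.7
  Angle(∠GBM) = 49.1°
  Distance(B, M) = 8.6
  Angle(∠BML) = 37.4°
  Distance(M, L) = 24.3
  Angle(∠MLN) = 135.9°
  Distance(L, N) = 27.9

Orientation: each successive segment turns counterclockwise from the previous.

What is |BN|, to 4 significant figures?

40.10

S is at the origin; SG runs at 153.3° with length 14.3, so G = (-12.78, 6.425). SG ⟂ GB, so GB runs at -116.7°; with |GB| = 18.7, B = (-21.18, -10.28). ∠GBM = 49.1° gives BM at 14.20° from the x-axis; with |BM| = 8.6, M = (-12.84, -8.171). ∠BML = 37.4° gives ML at 156.8° from the x-axis; with |ML| = 24.3, L = (-35.18, 1.402). ∠MLN = 135.9° gives LN at -159.1° from the x-axis; with |LN| = 27.9, N = (-61.24, -8.551). Then |BN| = |N − B| = 40.10.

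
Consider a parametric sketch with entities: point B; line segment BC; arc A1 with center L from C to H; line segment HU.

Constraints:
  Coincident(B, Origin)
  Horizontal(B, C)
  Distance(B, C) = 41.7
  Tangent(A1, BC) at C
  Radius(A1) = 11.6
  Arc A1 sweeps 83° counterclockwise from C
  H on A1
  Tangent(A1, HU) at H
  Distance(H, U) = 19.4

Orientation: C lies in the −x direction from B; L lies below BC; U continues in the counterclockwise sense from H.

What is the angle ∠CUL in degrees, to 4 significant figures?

12.64°

B is at the origin; BC is horizontal with |BC| = 41.7 and C on the −x side, so C = (-41.70, 0.000). A1 meets BC tangentially, so LC is at right angles to BC, so L = C + (0, -11.6) = (-41.70, -11.60). On A1, C sits at bearing 90° from L; an 83° counterclockwise sweep puts H at bearing 173°, so H = L + 11.6·(cos 173°, sin 173°) = (-53.21, -10.19). A1 meets HU tangentially, so LH is at right angles to HU, so HU runs along (−sin 173°, cos 173°); with |HU| = 19.4, U = (-55.58, -29.44). Then cos ∠CUL = UC·UL / (|UC||UL|), giving 12.64°.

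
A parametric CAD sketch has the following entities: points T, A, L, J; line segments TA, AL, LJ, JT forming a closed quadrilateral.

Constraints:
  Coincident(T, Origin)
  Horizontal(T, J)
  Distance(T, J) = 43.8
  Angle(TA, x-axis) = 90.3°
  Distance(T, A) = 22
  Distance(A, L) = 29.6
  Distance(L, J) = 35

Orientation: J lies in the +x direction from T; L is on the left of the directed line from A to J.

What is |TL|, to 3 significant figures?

42.0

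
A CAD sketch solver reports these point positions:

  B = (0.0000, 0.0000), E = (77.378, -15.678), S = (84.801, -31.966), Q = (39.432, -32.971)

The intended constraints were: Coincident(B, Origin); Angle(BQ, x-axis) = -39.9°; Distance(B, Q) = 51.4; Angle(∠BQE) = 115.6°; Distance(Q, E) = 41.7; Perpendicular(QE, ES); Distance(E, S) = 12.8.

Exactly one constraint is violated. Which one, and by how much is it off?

Distance(E, S) = 12.8 — off by 5.10.

B = (0.00, 0.00) ✓; BQ at -39.90° ✓; |BQ| = 51.40 ✓; ∠BQE = 115.6° ✓; |QE| = 41.70 ✓; ∠(QE, ES) = 90.00° ✓; |ES| = 17.90 ✗.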